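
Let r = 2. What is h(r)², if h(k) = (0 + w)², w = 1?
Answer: 1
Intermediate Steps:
h(k) = 1 (h(k) = (0 + 1)² = 1² = 1)
h(r)² = 1² = 1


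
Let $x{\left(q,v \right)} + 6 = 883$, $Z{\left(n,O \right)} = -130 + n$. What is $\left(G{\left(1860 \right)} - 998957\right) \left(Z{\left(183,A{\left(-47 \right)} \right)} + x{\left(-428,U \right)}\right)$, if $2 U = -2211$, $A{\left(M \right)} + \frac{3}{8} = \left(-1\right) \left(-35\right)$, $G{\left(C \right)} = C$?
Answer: $-927300210$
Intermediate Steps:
$A{\left(M \right)} = \frac{277}{8}$ ($A{\left(M \right)} = - \frac{3}{8} - -35 = - \frac{3}{8} + 35 = \frac{277}{8}$)
$U = - \frac{2211}{2}$ ($U = \frac{1}{2} \left(-2211\right) = - \frac{2211}{2} \approx -1105.5$)
$x{\left(q,v \right)} = 877$ ($x{\left(q,v \right)} = -6 + 883 = 877$)
$\left(G{\left(1860 \right)} - 998957\right) \left(Z{\left(183,A{\left(-47 \right)} \right)} + x{\left(-428,U \right)}\right) = \left(1860 - 998957\right) \left(\left(-130 + 183\right) + 877\right) = - 997097 \left(53 + 877\right) = \left(-997097\right) 930 = -927300210$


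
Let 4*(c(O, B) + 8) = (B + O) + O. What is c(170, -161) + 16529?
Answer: 66263/4 ≈ 16566.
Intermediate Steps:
c(O, B) = -8 + O/2 + B/4 (c(O, B) = -8 + ((B + O) + O)/4 = -8 + (B + 2*O)/4 = -8 + (O/2 + B/4) = -8 + O/2 + B/4)
c(170, -161) + 16529 = (-8 + (1/2)*170 + (1/4)*(-161)) + 16529 = (-8 + 85 - 161/4) + 16529 = 147/4 + 16529 = 66263/4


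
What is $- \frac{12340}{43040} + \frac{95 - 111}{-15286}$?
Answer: $- \frac{4698515}{16447736} \approx -0.28566$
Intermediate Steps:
$- \frac{12340}{43040} + \frac{95 - 111}{-15286} = \left(-12340\right) \frac{1}{43040} + \left(95 - 111\right) \left(- \frac{1}{15286}\right) = - \frac{617}{2152} - - \frac{8}{7643} = - \frac{617}{2152} + \frac{8}{7643} = - \frac{4698515}{16447736}$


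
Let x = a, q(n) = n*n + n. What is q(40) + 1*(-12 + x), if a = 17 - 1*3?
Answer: 1642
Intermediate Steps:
q(n) = n + n² (q(n) = n² + n = n + n²)
a = 14 (a = 17 - 3 = 14)
x = 14
q(40) + 1*(-12 + x) = 40*(1 + 40) + 1*(-12 + 14) = 40*41 + 1*2 = 1640 + 2 = 1642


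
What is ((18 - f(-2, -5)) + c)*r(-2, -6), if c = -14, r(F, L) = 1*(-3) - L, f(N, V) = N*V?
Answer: -18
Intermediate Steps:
r(F, L) = -3 - L
((18 - f(-2, -5)) + c)*r(-2, -6) = ((18 - (-2)*(-5)) - 14)*(-3 - 1*(-6)) = ((18 - 1*10) - 14)*(-3 + 6) = ((18 - 10) - 14)*3 = (8 - 14)*3 = -6*3 = -18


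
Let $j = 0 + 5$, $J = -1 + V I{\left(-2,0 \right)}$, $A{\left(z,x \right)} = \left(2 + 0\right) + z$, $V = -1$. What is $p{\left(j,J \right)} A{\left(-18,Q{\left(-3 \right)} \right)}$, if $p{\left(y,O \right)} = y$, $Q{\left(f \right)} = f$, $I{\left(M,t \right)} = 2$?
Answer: $-80$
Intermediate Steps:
$A{\left(z,x \right)} = 2 + z$
$J = -3$ ($J = -1 - 2 = -3$)
$j = 5$
$p{\left(j,J \right)} A{\left(-18,Q{\left(-3 \right)} \right)} = 5 \left(2 - 18\right) = 5 \left(-16\right) = -80$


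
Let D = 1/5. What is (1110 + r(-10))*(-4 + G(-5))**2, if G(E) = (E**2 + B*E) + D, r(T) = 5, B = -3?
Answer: 7305703/5 ≈ 1.4611e+6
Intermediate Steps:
D = 1/5 (D = 1*(1/5) = 1/5 ≈ 0.20000)
G(E) = 1/5 + E**2 - 3*E (G(E) = (E**2 - 3*E) + 1/5 = 1/5 + E**2 - 3*E)
(1110 + r(-10))*(-4 + G(-5))**2 = (1110 + 5)*(-4 + (1/5 + (-5)**2 - 3*(-5)))**2 = 1115*(-4 + (1/5 + 25 + 15))**2 = 1115*(-4 + 201/5)**2 = 1115*(181/5)**2 = 1115*(32761/25) = 7305703/5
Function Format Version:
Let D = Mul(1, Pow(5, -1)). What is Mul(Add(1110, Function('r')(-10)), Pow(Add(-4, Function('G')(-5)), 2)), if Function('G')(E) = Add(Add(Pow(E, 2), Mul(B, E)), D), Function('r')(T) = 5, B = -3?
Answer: Rational(7305703, 5) ≈ 1.4611e+6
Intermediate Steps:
D = Rational(1, 5) (D = Mul(1, Rational(1, 5)) = Rational(1, 5) ≈ 0.20000)
Function('G')(E) = Add(Rational(1, 5), Pow(E, 2), Mul(-3, E)) (Function('G')(E) = Add(Add(Pow(E, 2), Mul(-3, E)), Rational(1, 5)) = Add(Rational(1, 5), Pow(E, 2), Mul(-3, E)))
Mul(Add(1110, Function('r')(-10)), Pow(Add(-4, Function('G')(-5)), 2)) = Mul(Add(1110, 5), Pow(Add(-4, Add(Rational(1, 5), Pow(-5, 2), Mul(-3, -5))), 2)) = Mul(1115, Pow(Add(-4, Add(Rational(1, 5), 25, 15)), 2)) = Mul(1115, Pow(Add(-4, Rational(201, 5)), 2)) = Mul(1115, Pow(Rational(181, 5), 2)) = Mul(1115, Rational(32761, 25)) = Rational(7305703, 5)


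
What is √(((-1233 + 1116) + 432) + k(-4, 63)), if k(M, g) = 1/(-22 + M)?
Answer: √212914/26 ≈ 17.747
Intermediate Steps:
√(((-1233 + 1116) + 432) + k(-4, 63)) = √(((-1233 + 1116) + 432) + 1/(-22 - 4)) = √((-117 + 432) + 1/(-26)) = √(315 - 1/26) = √(8189/26) = √212914/26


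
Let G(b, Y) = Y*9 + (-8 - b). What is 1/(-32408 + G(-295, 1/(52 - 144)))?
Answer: -92/2955141 ≈ -3.1132e-5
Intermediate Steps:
G(b, Y) = -8 - b + 9*Y (G(b, Y) = 9*Y + (-8 - b) = -8 - b + 9*Y)
1/(-32408 + G(-295, 1/(52 - 144))) = 1/(-32408 + (-8 - 1*(-295) + 9/(52 - 144))) = 1/(-32408 + (-8 + 295 + 9/(-92))) = 1/(-32408 + (-8 + 295 + 9*(-1/92))) = 1/(-32408 + (-8 + 295 - 9/92)) = 1/(-32408 + 26395/92) = 1/(-2955141/92) = -92/2955141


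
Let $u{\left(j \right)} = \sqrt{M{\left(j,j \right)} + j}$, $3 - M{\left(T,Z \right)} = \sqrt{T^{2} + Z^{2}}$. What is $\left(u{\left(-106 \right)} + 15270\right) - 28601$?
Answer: $-13331 + i \sqrt{103 + 106 \sqrt{2}} \approx -13331.0 + 15.903 i$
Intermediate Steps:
$M{\left(T,Z \right)} = 3 - \sqrt{T^{2} + Z^{2}}$
$u{\left(j \right)} = \sqrt{3 + j - \sqrt{2} \sqrt{j^{2}}}$ ($u{\left(j \right)} = \sqrt{\left(3 - \sqrt{j^{2} + j^{2}}\right) + j} = \sqrt{\left(3 - \sqrt{2 j^{2}}\right) + j} = \sqrt{\left(3 - \sqrt{2} \sqrt{j^{2}}\right) + j} = \sqrt{3 + j - \sqrt{2} \sqrt{j^{2}}}$)
$\left(u{\left(-106 \right)} + 15270\right) - 28601 = \left(\sqrt{3 - 106 - \sqrt{2} \sqrt{\left(-106\right)^{2}}} + 15270\right) - 28601 = \left(\sqrt{3 - 106 - \sqrt{2} \sqrt{11236}} + 15270\right) - 28601 = \left(\sqrt{3 - 106 - \sqrt{2} \cdot 106} + 15270\right) - 28601 = \left(\sqrt{3 - 106 - 106 \sqrt{2}} + 15270\right) - 28601 = \left(\sqrt{-103 - 106 \sqrt{2}} + 15270\right) - 28601 = \left(15270 + \sqrt{-103 - 106 \sqrt{2}}\right) - 28601 = -13331 + \sqrt{-103 - 106 \sqrt{2}}$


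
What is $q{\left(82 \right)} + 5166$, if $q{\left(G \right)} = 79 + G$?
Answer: $5327$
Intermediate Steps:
$q{\left(82 \right)} + 5166 = \left(79 + 82\right) + 5166 = 161 + 5166 = 5327$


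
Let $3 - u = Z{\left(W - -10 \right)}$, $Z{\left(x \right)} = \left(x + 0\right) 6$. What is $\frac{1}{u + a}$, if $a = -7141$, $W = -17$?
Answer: $- \frac{1}{7096} \approx -0.00014092$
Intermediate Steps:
$Z{\left(x \right)} = 6 x$ ($Z{\left(x \right)} = x 6 = 6 x$)
$u = 45$ ($u = 3 - 6 \left(-17 - -10\right) = 3 - 6 \left(-17 + 10\right) = 3 - 6 \left(-7\right) = 3 - -42 = 3 + 42 = 45$)
$\frac{1}{u + a} = \frac{1}{45 - 7141} = \frac{1}{-7096} = - \frac{1}{7096}$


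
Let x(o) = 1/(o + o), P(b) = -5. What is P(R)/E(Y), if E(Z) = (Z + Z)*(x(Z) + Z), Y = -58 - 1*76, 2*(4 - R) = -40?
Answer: -5/35913 ≈ -0.00013923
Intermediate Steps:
R = 24 (R = 4 - ½*(-40) = 4 + 20 = 24)
Y = -134 (Y = -58 - 76 = -134)
x(o) = 1/(2*o)
E(Z) = 2*Z*(Z + 1/(2*Z)) (E(Z) = (Z + Z)*(1/(2*Z) + Z) = (2*Z)*(Z + 1/(2*Z)) = 2*Z*(Z + 1/(2*Z)))
P(R)/E(Y) = -5/(1 + 2*(-134)²) = -5/(1 + 2*17956) = -5/(1 + 35912) = -5/35913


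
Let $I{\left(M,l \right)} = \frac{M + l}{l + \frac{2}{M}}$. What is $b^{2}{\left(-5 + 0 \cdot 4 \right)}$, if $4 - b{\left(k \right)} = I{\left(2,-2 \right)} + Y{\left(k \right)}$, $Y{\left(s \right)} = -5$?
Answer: $81$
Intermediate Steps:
$I{\left(M,l \right)} = \frac{M + l}{l + \frac{2}{M}}$
$b{\left(k \right)} = 9$ ($b{\left(k \right)} = 4 - \left(\frac{2 \left(2 - 2\right)}{2 + 2 \left(-2\right)} - 5\right) = 4 - \left(2 \frac{1}{2 - 4} \cdot 0 - 5\right) = 4 - \left(2 \frac{1}{-2} \cdot 0 - 5\right) = 4 - \left(2 \left(- \frac{1}{2}\right) 0 - 5\right) = 4 - \left(0 - 5\right) = 4 - -5 = 4 + 5 = 9$)
$b^{2}{\left(-5 + 0 \cdot 4 \right)} = 9^{2} = 81$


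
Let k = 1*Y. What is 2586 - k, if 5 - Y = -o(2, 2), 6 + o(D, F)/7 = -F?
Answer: 2637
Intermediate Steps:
o(D, F) = -42 - 7*F (o(D, F) = -42 + 7*(-F) = -42 - 7*F)
Y = -51 (Y = 5 - (-1)*(-42 - 7*2) = 5 - (-1)*(-42 - 14) = 5 - (-1)*(-56) = 5 - 1*56 = 5 - 56 = -51)
k = -51 (k = 1*(-51) = -51)
2586 - k = 2586 - 1*(-51) = 2586 + 51 = 2637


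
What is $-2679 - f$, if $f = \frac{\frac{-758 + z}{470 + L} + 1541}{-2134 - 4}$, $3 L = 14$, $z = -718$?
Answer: $- \frac{2038514423}{761128} \approx -2678.3$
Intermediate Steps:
$L = \frac{14}{3}$ ($L = \frac{1}{3} \cdot 14 = \frac{14}{3} \approx 4.6667$)
$f = - \frac{547489}{761128}$ ($f = \frac{\frac{-758 - 718}{470 + \frac{14}{3}} + 1541}{-2134 - 4} = \frac{- \frac{1476}{\frac{1424}{3}} + 1541}{-2138} = \left(\left(-1476\right) \frac{3}{1424} + 1541\right) \left(- \frac{1}{2138}\right) = \left(- \frac{1107}{356} + 1541\right) \left(- \frac{1}{2138}\right) = \frac{547489}{356} \left(- \frac{1}{2138}\right) = - \frac{547489}{761128} \approx -0.71931$)
$-2679 - f = -2679 - - \frac{547489}{761128} = -2679 + \frac{547489}{761128} = - \frac{2038514423}{761128}$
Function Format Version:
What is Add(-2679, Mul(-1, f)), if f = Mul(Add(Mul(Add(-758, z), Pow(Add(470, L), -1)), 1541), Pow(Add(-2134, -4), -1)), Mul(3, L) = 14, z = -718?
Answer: Rational(-2038514423, 761128) ≈ -2678.3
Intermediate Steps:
L = Rational(14, 3) (L = Mul(Rational(1, 3), 14) = Rational(14, 3) ≈ 4.6667)
f = Rational(-547489, 761128) (f = Mul(Add(Mul(Add(-758, -718), Pow(Add(470, Rational(14, 3)), -1)), 1541), Pow(Add(-2134, -4), -1)) = Mul(Add(Mul(-1476, Pow(Rational(1424, 3), -1)), 1541), Pow(-2138, -1)) = Mul(Add(Mul(-1476, Rational(3, 1424)), 1541), Rational(-1, 2138)) = Mul(Add(Rational(-1107, 356), 1541), Rational(-1, 2138)) = Mul(Rational(547489, 356), Rational(-1, 2138)) = Rational(-547489, 761128) ≈ -0.71931)
Add(-2679, Mul(-1, f)) = Add(-2679, Mul(-1, Rational(-547489, 761128))) = Add(-2679, Rational(547489, 761128)) = Rational(-2038514423, 761128)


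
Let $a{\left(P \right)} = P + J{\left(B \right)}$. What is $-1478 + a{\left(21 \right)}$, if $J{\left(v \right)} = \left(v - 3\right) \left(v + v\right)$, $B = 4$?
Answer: $-1449$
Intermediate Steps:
$J{\left(v \right)} = 2 v \left(-3 + v\right)$ ($J{\left(v \right)} = \left(-3 + v\right) 2 v = 2 v \left(-3 + v\right)$)
$a{\left(P \right)} = 8 + P$ ($a{\left(P \right)} = P + 2 \cdot 4 \left(-3 + 4\right) = P + 2 \cdot 4 \cdot 1 = P + 8 = 8 + P$)
$-1478 + a{\left(21 \right)} = -1478 + \left(8 + 21\right) = -1478 + 29 = -1449$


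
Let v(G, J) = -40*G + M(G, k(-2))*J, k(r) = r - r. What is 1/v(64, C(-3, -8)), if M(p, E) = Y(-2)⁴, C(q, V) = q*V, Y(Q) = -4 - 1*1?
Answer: 1/12440 ≈ 8.0386e-5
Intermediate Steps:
k(r) = 0
Y(Q) = -5 (Y(Q) = -4 - 1 = -5)
C(q, V) = V*q
M(p, E) = 625 (M(p, E) = (-5)⁴ = 625)
v(G, J) = -40*G + 625*J
1/v(64, C(-3, -8)) = 1/(-40*64 + 625*(-8*(-3))) = 1/(-2560 + 625*24) = 1/(-2560 + 15000) = 1/12440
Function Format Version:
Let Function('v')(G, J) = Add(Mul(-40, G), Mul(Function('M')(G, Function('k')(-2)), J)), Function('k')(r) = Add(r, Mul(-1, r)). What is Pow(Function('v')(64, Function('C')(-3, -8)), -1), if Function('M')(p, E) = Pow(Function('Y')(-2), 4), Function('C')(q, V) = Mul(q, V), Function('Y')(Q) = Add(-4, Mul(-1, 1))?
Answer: Rational(1, 12440) ≈ 8.0386e-5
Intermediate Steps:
Function('k')(r) = 0
Function('Y')(Q) = -5 (Function('Y')(Q) = Add(-4, -1) = -5)
Function('C')(q, V) = Mul(V, q)
Function('M')(p, E) = 625 (Function('M')(p, E) = Pow(-5, 4) = 625)
Function('v')(G, J) = Add(Mul(-40, G), Mul(625, J))
Pow(Function('v')(64, Function('C')(-3, -8)), -1) = Pow(Add(Mul(-40, 64), Mul(625, Mul(-8, -3))), -1) = Pow(Add(-2560, Mul(625, 24)), -1) = Pow(Add(-2560, 15000), -1) = Pow(12440, -1) = Rational(1, 12440)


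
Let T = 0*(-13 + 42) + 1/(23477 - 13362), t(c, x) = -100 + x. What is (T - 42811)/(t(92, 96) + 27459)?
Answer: -433033264/277707325 ≈ -1.5593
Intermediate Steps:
T = 1/10115 (T = 0*29 + 1/10115 = 0 + 1/10115 = 1/10115 ≈ 9.8863e-5)
(T - 42811)/(t(92, 96) + 27459) = (1/10115 - 42811)/((-100 + 96) + 27459) = -433033264/(10115*(-4 + 27459)) = -433033264/10115/27455 = -433033264/10115*1/27455 = -433033264/277707325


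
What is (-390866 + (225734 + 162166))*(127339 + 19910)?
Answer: -436740534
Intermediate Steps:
(-390866 + (225734 + 162166))*(127339 + 19910) = (-390866 + 387900)*147249 = -2966*147249 = -436740534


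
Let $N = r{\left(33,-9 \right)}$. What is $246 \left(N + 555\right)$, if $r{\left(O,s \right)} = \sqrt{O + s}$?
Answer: $136530 + 492 \sqrt{6} \approx 1.3774 \cdot 10^{5}$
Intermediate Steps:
$N = 2 \sqrt{6}$ ($N = \sqrt{33 - 9} = \sqrt{24} = 2 \sqrt{6} \approx 4.899$)
$246 \left(N + 555\right) = 246 \left(2 \sqrt{6} + 555\right) = 246 \left(555 + 2 \sqrt{6}\right) = 136530 + 492 \sqrt{6}$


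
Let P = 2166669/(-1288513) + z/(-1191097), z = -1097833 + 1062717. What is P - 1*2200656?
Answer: -3377446058783230601/1534743968761 ≈ -2.2007e+6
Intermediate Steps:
z = -35116
P = -2535465523385/1534743968761 (P = 2166669/(-1288513) - 35116/(-1191097) = 2166669*(-1/1288513) - 35116*(-1/1191097) = -2166669/1288513 + 35116/1191097 = -2535465523385/1534743968761 ≈ -1.6520)
P - 1*2200656 = -2535465523385/1534743968761 - 1*2200656 = -2535465523385/1534743968761 - 2200656 = -3377446058783230601/1534743968761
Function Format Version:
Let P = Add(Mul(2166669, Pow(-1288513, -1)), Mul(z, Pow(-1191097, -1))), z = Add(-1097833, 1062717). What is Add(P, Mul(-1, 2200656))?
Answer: Rational(-3377446058783230601, 1534743968761) ≈ -2.2007e+6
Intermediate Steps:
z = -35116
P = Rational(-2535465523385, 1534743968761) (P = Add(Mul(2166669, Pow(-1288513, -1)), Mul(-35116, Pow(-1191097, -1))) = Add(Mul(2166669, Rational(-1, 1288513)), Mul(-35116, Rational(-1, 1191097))) = Add(Rational(-2166669, 1288513), Rational(35116, 1191097)) = Rational(-2535465523385, 1534743968761) ≈ -1.6520)
Add(P, Mul(-1, 2200656)) = Add(Rational(-2535465523385, 1534743968761), Mul(-1, 2200656)) = Add(Rational(-2535465523385, 1534743968761), -2200656) = Rational(-3377446058783230601, 1534743968761)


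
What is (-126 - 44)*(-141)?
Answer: 23970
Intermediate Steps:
(-126 - 44)*(-141) = -170*(-141) = 23970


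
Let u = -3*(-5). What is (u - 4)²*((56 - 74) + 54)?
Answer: 4356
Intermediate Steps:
u = 15
(u - 4)²*((56 - 74) + 54) = (15 - 4)²*((56 - 74) + 54) = 11²*(-18 + 54) = 121*36 = 4356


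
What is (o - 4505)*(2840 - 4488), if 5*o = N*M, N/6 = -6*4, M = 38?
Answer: 46139056/5 ≈ 9.2278e+6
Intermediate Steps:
N = -144 (N = 6*(-6*4) = 6*(-24) = -144)
o = -5472/5 (o = (-144*38)/5 = (⅕)*(-5472) = -5472/5 ≈ -1094.4)
(o - 4505)*(2840 - 4488) = (-5472/5 - 4505)*(2840 - 4488) = -27997/5*(-1648) = 46139056/5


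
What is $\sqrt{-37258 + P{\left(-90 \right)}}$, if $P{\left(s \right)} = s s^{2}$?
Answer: $i \sqrt{766258} \approx 875.36 i$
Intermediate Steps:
$P{\left(s \right)} = s^{3}$
$\sqrt{-37258 + P{\left(-90 \right)}} = \sqrt{-37258 + \left(-90\right)^{3}} = \sqrt{-37258 - 729000} = \sqrt{-766258} = i \sqrt{766258}$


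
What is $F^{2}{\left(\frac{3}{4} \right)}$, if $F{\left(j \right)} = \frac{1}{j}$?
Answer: $\frac{16}{9} \approx 1.7778$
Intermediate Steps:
$F^{2}{\left(\frac{3}{4} \right)} = \left(\frac{1}{3 \cdot \frac{1}{4}}\right)^{2} = \left(\frac{1}{\frac{3}{4}}\right)^{2} = \left(\frac{4}{3}\right)^{2} = \frac{16}{9}$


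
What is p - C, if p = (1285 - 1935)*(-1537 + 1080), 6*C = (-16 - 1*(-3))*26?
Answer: 891319/3 ≈ 2.9711e+5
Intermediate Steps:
C = -169/3 (C = ((-16 - 1*(-3))*26)/6 = ((-16 + 3)*26)/6 = (-13*26)/6 = (⅙)*(-338) = -169/3 ≈ -56.333)
p = 297050 (p = -650*(-457) = 297050)
p - C = 297050 - 1*(-169/3) = 297050 + 169/3 = 891319/3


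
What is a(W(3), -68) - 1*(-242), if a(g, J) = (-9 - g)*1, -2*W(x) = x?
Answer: 469/2 ≈ 234.50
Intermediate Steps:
W(x) = -x/2
a(g, J) = -9 - g
a(W(3), -68) - 1*(-242) = (-9 - (-1)*3/2) - 1*(-242) = (-9 - 1*(-3/2)) + 242 = (-9 + 3/2) + 242 = -15/2 + 242 = 469/2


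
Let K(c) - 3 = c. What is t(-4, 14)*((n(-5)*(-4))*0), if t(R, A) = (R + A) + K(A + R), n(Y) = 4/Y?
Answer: 0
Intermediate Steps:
K(c) = 3 + c
t(R, A) = 3 + 2*A + 2*R (t(R, A) = (R + A) + (3 + (A + R)) = (A + R) + (3 + A + R) = 3 + 2*A + 2*R)
t(-4, 14)*((n(-5)*(-4))*0) = (3 + 2*14 + 2*(-4))*(((4/(-5))*(-4))*0) = (3 + 28 - 8)*(((4*(-⅕))*(-4))*0) = 23*(-⅘*(-4)*0) = 23*((16/5)*0) = 23*0 = 0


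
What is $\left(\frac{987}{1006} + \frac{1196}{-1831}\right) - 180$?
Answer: $- \frac{330953459}{1841986} \approx -179.67$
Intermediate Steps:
$\left(\frac{987}{1006} + \frac{1196}{-1831}\right) - 180 = \left(987 \cdot \frac{1}{1006} + 1196 \left(- \frac{1}{1831}\right)\right) - 180 = \left(\frac{987}{1006} - \frac{1196}{1831}\right) - 180 = \frac{604021}{1841986} - 180 = - \frac{330953459}{1841986}$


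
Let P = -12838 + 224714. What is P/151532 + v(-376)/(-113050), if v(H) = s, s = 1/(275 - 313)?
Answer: 227549564983/162741579700 ≈ 1.3982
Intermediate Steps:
s = -1/38 (s = 1/(-38) = -1/38 ≈ -0.026316)
v(H) = -1/38
P = 211876
P/151532 + v(-376)/(-113050) = 211876/151532 - 1/38/(-113050) = 211876*(1/151532) - 1/38*(-1/113050) = 52969/37883 + 1/4295900 = 227549564983/162741579700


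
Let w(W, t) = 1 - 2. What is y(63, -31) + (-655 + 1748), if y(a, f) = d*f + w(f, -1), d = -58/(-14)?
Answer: 6745/7 ≈ 963.57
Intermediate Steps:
w(W, t) = -1
d = 29/7 (d = -58*(-1/14) = 29/7 ≈ 4.1429)
y(a, f) = -1 + 29*f/7 (y(a, f) = 29*f/7 - 1 = -1 + 29*f/7)
y(63, -31) + (-655 + 1748) = (-1 + (29/7)*(-31)) + (-655 + 1748) = (-1 - 899/7) + 1093 = -906/7 + 1093 = 6745/7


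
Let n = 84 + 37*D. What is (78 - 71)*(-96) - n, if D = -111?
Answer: 3351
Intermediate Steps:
n = -4023 (n = 84 + 37*(-111) = 84 - 4107 = -4023)
(78 - 71)*(-96) - n = (78 - 71)*(-96) - 1*(-4023) = 7*(-96) + 4023 = -672 + 4023 = 3351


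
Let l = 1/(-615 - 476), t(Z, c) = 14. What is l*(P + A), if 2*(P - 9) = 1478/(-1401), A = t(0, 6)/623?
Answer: -1059232/136035699 ≈ -0.0077864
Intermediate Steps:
A = 2/89 (A = 14/623 = 14*(1/623) = 2/89 ≈ 0.022472)
l = -1/1091 (l = 1/(-1091) = -1/1091 ≈ -0.00091659)
P = 11870/1401 (P = 9 + (1478/(-1401))/2 = 9 + (1478*(-1/1401))/2 = 9 + (1/2)*(-1478/1401) = 9 - 739/1401 = 11870/1401 ≈ 8.4725)
l*(P + A) = -(11870/1401 + 2/89)/1091 = -1/1091*1059232/124689 = -1059232/136035699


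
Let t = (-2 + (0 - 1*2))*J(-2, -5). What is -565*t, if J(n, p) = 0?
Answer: 0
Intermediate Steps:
t = 0 (t = (-2 + (0 - 1*2))*0 = (-2 + (0 - 2))*0 = (-2 - 2)*0 = -4*0 = 0)
-565*t = -565*0 = 0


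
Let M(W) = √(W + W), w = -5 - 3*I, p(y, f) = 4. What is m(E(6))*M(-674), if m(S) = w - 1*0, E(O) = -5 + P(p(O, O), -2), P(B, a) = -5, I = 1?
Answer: -16*I*√337 ≈ -293.72*I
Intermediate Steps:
w = -8 (w = -5 - 3*1 = -5 - 3 = -8)
E(O) = -10 (E(O) = -5 - 5 = -10)
m(S) = -8 (m(S) = -8 - 1*0 = -8 + 0 = -8)
M(W) = √2*√W (M(W) = √(2*W) = √2*√W)
m(E(6))*M(-674) = -8*√2*√(-674) = -8*√2*I*√674 = -16*I*√337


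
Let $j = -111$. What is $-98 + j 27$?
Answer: $-3095$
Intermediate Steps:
$-98 + j 27 = -98 - 2997 = -3095$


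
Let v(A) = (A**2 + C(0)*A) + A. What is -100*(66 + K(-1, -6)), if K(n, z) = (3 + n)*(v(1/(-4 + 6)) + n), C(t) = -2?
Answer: -6350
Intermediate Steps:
v(A) = A**2 - A (v(A) = (A**2 - 2*A) + A = A**2 - A)
K(n, z) = (3 + n)*(-1/4 + n) (K(n, z) = (3 + n)*((-1 + 1/(-4 + 6))/(-4 + 6) + n) = (3 + n)*((-1 + 1/2)/2 + n) = (3 + n)*((1/2)*(-1/2) + n) = (3 + n)*(-1/4 + n))
-100*(66 + K(-1, -6)) = -100*(66 + (-3/4 + (-1)**2 + (11/4)*(-1))) = -100*(66 + (-3/4 + 1 - 11/4)) = -100*(66 - 5/2) = -100*127/2 = -6350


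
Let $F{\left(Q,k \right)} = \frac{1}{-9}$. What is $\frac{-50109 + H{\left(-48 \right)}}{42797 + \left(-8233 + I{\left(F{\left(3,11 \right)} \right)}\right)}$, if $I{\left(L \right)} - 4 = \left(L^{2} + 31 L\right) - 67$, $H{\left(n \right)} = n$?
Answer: $- \frac{4062717}{2794303} \approx -1.4539$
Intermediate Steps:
$F{\left(Q,k \right)} = - \frac{1}{9}$
$I{\left(L \right)} = -63 + L^{2} + 31 L$ ($I{\left(L \right)} = 4 - \left(67 - L^{2} - 31 L\right) = 4 + \left(-67 + L^{2} + 31 L\right) = -63 + L^{2} + 31 L$)
$\frac{-50109 + H{\left(-48 \right)}}{42797 + \left(-8233 + I{\left(F{\left(3,11 \right)} \right)}\right)} = \frac{-50109 - 48}{42797 + \left(-8233 + \left(-63 + \left(- \frac{1}{9}\right)^{2} + 31 \left(- \frac{1}{9}\right)\right)\right)} = - \frac{50157}{42797 - \frac{672254}{81}} = - \frac{50157}{\frac{2794303}{81}} = \left(-50157\right) \frac{81}{2794303} = - \frac{4062717}{2794303}$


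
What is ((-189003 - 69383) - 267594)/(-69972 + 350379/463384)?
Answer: 243730716320/32423554869 ≈ 7.5171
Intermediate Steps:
((-189003 - 69383) - 267594)/(-69972 + 350379/463384) = (-258386 - 267594)/(-69972 + 350379*(1/463384)) = -525980/(-69972 + 350379/463384) = -525980/(-32423554869/463384) = -525980*(-463384/32423554869) = 243730716320/32423554869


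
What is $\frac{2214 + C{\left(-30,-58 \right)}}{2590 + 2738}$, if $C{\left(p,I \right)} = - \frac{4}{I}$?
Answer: $\frac{4013}{9657} \approx 0.41555$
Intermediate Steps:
$\frac{2214 + C{\left(-30,-58 \right)}}{2590 + 2738} = \frac{2214 - \frac{4}{-58}}{2590 + 2738} = \frac{2214 - - \frac{2}{29}}{5328} = \left(2214 + \frac{2}{29}\right) \frac{1}{5328} = \frac{64208}{29} \cdot \frac{1}{5328} = \frac{4013}{9657}$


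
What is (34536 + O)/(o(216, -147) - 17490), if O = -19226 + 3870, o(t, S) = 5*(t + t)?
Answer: -274/219 ≈ -1.2511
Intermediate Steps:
o(t, S) = 10*t (o(t, S) = 5*(2*t) = 10*t)
O = -15356
(34536 + O)/(o(216, -147) - 17490) = (34536 - 15356)/(10*216 - 17490) = 19180/(2160 - 17490) = 19180/(-15330) = 19180*(-1/15330) = -274/219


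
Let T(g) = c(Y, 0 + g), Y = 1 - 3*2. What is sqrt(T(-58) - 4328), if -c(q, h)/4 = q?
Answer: 2*I*sqrt(1077) ≈ 65.635*I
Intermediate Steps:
Y = -5 (Y = 1 - 6 = -5)
c(q, h) = -4*q
T(g) = 20 (T(g) = -4*(-5) = 20)
sqrt(T(-58) - 4328) = sqrt(20 - 4328) = sqrt(-4308) = 2*I*sqrt(1077)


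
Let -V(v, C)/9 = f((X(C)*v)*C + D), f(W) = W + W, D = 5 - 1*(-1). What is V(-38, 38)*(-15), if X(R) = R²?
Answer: -562985100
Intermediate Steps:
D = 6 (D = 5 + 1 = 6)
f(W) = 2*W
V(v, C) = -108 - 18*v*C³ (V(v, C) = -18*((C²*v)*C + 6) = -18*((v*C²)*C + 6) = -18*(v*C³ + 6) = -18*(6 + v*C³) = -9*(12 + 2*v*C³) = -108 - 18*v*C³)
V(-38, 38)*(-15) = (-108 - 18*(-38)*38³)*(-15) = (-108 - 18*(-38)*54872)*(-15) = (-108 + 37532448)*(-15) = 37532340*(-15) = -562985100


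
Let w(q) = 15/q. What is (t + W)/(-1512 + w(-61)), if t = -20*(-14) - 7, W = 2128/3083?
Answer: -51471007/284397501 ≈ -0.18098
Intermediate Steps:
W = 2128/3083 (W = 2128*(1/3083) = 2128/3083 ≈ 0.69024)
t = 273 (t = 280 - 7 = 273)
(t + W)/(-1512 + w(-61)) = (273 + 2128/3083)/(-1512 + 15/(-61)) = 843787/(3083*(-1512 + 15*(-1/61))) = 843787/(3083*(-1512 - 15/61)) = 843787/(3083*(-92247/61)) = (843787/3083)*(-61/92247) = -51471007/284397501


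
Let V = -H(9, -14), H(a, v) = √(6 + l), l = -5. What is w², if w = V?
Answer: 1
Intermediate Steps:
H(a, v) = 1 (H(a, v) = √(6 - 5) = √1 = 1)
V = -1 (V = -1*1 = -1)
w = -1
w² = (-1)² = 1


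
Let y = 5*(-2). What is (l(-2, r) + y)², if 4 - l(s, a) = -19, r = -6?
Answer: 169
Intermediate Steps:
l(s, a) = 23 (l(s, a) = 4 - 1*(-19) = 4 + 19 = 23)
y = -10
(l(-2, r) + y)² = (23 - 10)² = 13² = 169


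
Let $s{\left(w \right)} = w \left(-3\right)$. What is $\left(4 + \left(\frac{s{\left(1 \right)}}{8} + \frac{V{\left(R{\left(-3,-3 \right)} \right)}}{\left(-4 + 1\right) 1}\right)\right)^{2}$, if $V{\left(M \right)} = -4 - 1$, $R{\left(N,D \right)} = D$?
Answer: $\frac{16129}{576} \approx 28.002$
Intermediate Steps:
$s{\left(w \right)} = - 3 w$
$V{\left(M \right)} = -5$
$\left(4 + \left(\frac{s{\left(1 \right)}}{8} + \frac{V{\left(R{\left(-3,-3 \right)} \right)}}{\left(-4 + 1\right) 1}\right)\right)^{2} = \left(4 - \left(\frac{5}{-4 + 1} - \frac{\left(-3\right) 1}{8}\right)\right)^{2} = \left(4 - \left(\frac{3}{8} + \frac{5}{\left(-3\right) 1}\right)\right)^{2} = \left(4 - \left(\frac{3}{8} + \frac{5}{-3}\right)\right)^{2} = \left(4 - - \frac{31}{24}\right)^{2} = \left(4 + \left(- \frac{3}{8} + \frac{5}{3}\right)\right)^{2} = \left(4 + \frac{31}{24}\right)^{2} = \left(\frac{127}{24}\right)^{2} = \frac{16129}{576}$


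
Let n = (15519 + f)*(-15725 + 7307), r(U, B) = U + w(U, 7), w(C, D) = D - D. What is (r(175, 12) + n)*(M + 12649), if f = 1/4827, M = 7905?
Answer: -4320405147695586/1609 ≈ -2.6851e+12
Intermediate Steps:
w(C, D) = 0
r(U, B) = U (r(U, B) = U + 0 = U)
f = 1/4827 ≈ 0.00020717
n = -210198060484/1609 (n = (15519 + 1/4827)*(-15725 + 7307) = (74910214/4827)*(-8418) = -210198060484/1609 ≈ -1.3064e+8)
(r(175, 12) + n)*(M + 12649) = (175 - 210198060484/1609)*(7905 + 12649) = -210197778909/1609*20554 = -4320405147695586/1609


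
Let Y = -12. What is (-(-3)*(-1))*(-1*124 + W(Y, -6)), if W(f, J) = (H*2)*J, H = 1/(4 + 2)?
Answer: 378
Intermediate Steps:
H = ⅙ (H = 1/6 = ⅙ ≈ 0.16667)
W(f, J) = J/3 (W(f, J) = ((⅙)*2)*J = J/3)
(-(-3)*(-1))*(-1*124 + W(Y, -6)) = (-(-3)*(-1))*(-1*124 + (⅓)*(-6)) = (-1*3)*(-124 - 2) = -3*(-126) = 378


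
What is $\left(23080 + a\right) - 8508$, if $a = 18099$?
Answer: $32671$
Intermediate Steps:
$\left(23080 + a\right) - 8508 = \left(23080 + 18099\right) - 8508 = 41179 - 8508 = 32671$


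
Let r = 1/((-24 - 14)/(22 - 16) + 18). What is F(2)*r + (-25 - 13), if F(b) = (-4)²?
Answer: -1282/35 ≈ -36.629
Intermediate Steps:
F(b) = 16
r = 3/35 (r = 1/(-38/6 + 18) = 1/(-38*⅙ + 18) = 1/(-19/3 + 18) = 1/(35/3) = 3/35 ≈ 0.085714)
F(2)*r + (-25 - 13) = 16*(3/35) + (-25 - 13) = 48/35 - 38 = -1282/35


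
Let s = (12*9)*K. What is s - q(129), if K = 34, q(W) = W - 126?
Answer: 3669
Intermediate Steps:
q(W) = -126 + W
s = 3672 (s = (12*9)*34 = 108*34 = 3672)
s - q(129) = 3672 - (-126 + 129) = 3672 - 1*3 = 3672 - 3 = 3669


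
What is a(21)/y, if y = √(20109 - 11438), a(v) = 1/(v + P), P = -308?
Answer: -√8671/2488577 ≈ -3.7418e-5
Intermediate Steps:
a(v) = 1/(-308 + v) (a(v) = 1/(v - 308) = 1/(-308 + v))
y = √8671 ≈ 93.118
a(21)/y = 1/((-308 + 21)*(√8671)) = (√8671/8671)/(-287) = -√8671/2488577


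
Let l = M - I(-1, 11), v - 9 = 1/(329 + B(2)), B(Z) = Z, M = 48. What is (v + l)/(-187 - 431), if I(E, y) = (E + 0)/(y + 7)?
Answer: -339955/3682044 ≈ -0.092328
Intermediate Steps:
I(E, y) = E/(7 + y)
v = 2980/331 (v = 9 + 1/(329 + 2) = 9 + 1/331 = 2980/331 ≈ 9.0030)
l = 865/18 (l = 48 - (-1)/(7 + 11) = 48 - (-1)/18 = 48 - 1*(-1/18) = 48 + 1/18 = 865/18 ≈ 48.056)
(v + l)/(-187 - 431) = (2980/331 + 865/18)/(-187 - 431) = (339955/5958)/(-618) = (339955/5958)*(-1/618) = -339955/3682044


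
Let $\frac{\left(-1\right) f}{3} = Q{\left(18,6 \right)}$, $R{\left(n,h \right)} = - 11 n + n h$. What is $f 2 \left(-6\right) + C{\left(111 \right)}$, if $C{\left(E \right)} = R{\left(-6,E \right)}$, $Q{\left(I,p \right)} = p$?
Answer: $-384$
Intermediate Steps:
$R{\left(n,h \right)} = - 11 n + h n$
$f = -18$ ($f = \left(-3\right) 6 = -18$)
$C{\left(E \right)} = 66 - 6 E$ ($C{\left(E \right)} = - 6 \left(-11 + E\right) = 66 - 6 E$)
$f 2 \left(-6\right) + C{\left(111 \right)} = - 18 \cdot 2 \left(-6\right) + \left(66 - 666\right) = \left(-18\right) \left(-12\right) + \left(66 - 666\right) = 216 - 600 = -384$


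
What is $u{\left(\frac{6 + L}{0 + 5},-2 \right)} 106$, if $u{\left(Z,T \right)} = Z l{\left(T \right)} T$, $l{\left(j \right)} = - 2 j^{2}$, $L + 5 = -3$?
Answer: $- \frac{3392}{5} \approx -678.4$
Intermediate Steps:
$L = -8$ ($L = -5 - 3 = -8$)
$u{\left(Z,T \right)} = - 2 Z T^{3}$ ($u{\left(Z,T \right)} = Z \left(- 2 T^{2}\right) T = - 2 Z T^{2} T = - 2 Z T^{3}$)
$u{\left(\frac{6 + L}{0 + 5},-2 \right)} 106 = - 2 \frac{6 - 8}{0 + 5} \left(-2\right)^{3} \cdot 106 = \left(-2\right) \left(- \frac{2}{5}\right) \left(-8\right) 106 = \left(- \frac{32}{5}\right) 106 = - \frac{3392}{5}$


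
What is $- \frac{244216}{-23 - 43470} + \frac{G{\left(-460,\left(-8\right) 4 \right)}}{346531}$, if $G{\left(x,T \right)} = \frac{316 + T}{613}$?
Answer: $\frac{51877230560660}{9238935415979} \approx 5.6151$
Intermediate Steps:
$G{\left(x,T \right)} = \frac{316}{613} + \frac{T}{613}$ ($G{\left(x,T \right)} = \left(316 + T\right) \frac{1}{613} = \frac{316}{613} + \frac{T}{613}$)
$- \frac{244216}{-23 - 43470} + \frac{G{\left(-460,\left(-8\right) 4 \right)}}{346531} = - \frac{244216}{-23 - 43470} + \frac{\frac{316}{613} + \frac{\left(-8\right) 4}{613}}{346531} = - \frac{244216}{-23 - 43470} + \left(\frac{316}{613} + \frac{1}{613} \left(-32\right)\right) \frac{1}{346531} = - \frac{244216}{-43493} + \left(\frac{316}{613} - \frac{32}{613}\right) \frac{1}{346531} = \left(-244216\right) \left(- \frac{1}{43493}\right) + \frac{284}{613} \cdot \frac{1}{346531} = \frac{244216}{43493} + \frac{284}{212423503} = \frac{51877230560660}{9238935415979}$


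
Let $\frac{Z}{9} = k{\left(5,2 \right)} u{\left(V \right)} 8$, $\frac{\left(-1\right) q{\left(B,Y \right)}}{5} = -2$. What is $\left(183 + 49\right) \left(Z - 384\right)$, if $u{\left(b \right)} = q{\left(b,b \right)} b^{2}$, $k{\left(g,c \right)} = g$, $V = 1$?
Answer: $746112$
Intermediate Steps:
$q{\left(B,Y \right)} = 10$ ($q{\left(B,Y \right)} = \left(-5\right) \left(-2\right) = 10$)
$u{\left(b \right)} = 10 b^{2}$
$Z = 3600$ ($Z = 9 \cdot 5 \cdot 10 \cdot 1^{2} \cdot 8 = 9 \cdot 5 \cdot 10 \cdot 1 \cdot 8 = 9 \cdot 5 \cdot 10 \cdot 8 = 9 \cdot 50 \cdot 8 = 9 \cdot 400 = 3600$)
$\left(183 + 49\right) \left(Z - 384\right) = \left(183 + 49\right) \left(3600 - 384\right) = 232 \cdot 3216 = 746112$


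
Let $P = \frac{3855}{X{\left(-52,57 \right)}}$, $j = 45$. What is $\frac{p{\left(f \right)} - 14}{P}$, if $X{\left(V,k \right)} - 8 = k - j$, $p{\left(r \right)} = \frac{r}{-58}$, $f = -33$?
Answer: $- \frac{1558}{22359} \approx -0.069681$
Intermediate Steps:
$p{\left(r \right)} = - \frac{r}{58}$ ($p{\left(r \right)} = r \left(- \frac{1}{58}\right) = - \frac{r}{58}$)
$X{\left(V,k \right)} = -37 + k$ ($X{\left(V,k \right)} = 8 + \left(k - 45\right) = 8 + \left(-45 + k\right) = -37 + k$)
$P = \frac{771}{4}$ ($P = \frac{3855}{-37 + 57} = \frac{3855}{20} = 3855 \cdot \frac{1}{20} = \frac{771}{4} \approx 192.75$)
$\frac{p{\left(f \right)} - 14}{P} = \frac{\left(- \frac{1}{58}\right) \left(-33\right) - 14}{\frac{771}{4}} = \left(\frac{33}{58} - 14\right) \frac{4}{771} = \left(- \frac{779}{58}\right) \frac{4}{771} = - \frac{1558}{22359}$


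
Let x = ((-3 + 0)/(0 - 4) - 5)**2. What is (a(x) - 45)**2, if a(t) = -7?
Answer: 2704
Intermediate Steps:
x = 289/16 (x = (-3/(-4) - 5)**2 = (-3*(-1/4) - 5)**2 = (3/4 - 5)**2 = (-17/4)**2 = 289/16 ≈ 18.063)
(a(x) - 45)**2 = (-7 - 45)**2 = (-52)**2 = 2704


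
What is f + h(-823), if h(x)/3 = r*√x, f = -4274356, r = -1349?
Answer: -4274356 - 4047*I*√823 ≈ -4.2744e+6 - 1.161e+5*I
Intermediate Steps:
h(x) = -4047*√x (h(x) = 3*(-1349*√x) = -4047*√x)
f + h(-823) = -4274356 - 4047*I*√823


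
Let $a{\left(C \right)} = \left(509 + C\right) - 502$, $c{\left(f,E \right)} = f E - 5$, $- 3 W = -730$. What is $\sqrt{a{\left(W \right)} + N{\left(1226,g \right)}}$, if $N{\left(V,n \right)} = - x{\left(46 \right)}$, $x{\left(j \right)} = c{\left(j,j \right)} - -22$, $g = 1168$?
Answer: $\frac{4 i \sqrt{1059}}{3} \approx 43.39 i$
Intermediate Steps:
$W = \frac{730}{3}$ ($W = \left(- \frac{1}{3}\right) \left(-730\right) = \frac{730}{3} \approx 243.33$)
$c{\left(f,E \right)} = -5 + E f$ ($c{\left(f,E \right)} = E f - 5 = -5 + E f$)
$a{\left(C \right)} = 7 + C$
$x{\left(j \right)} = 17 + j^{2}$ ($x{\left(j \right)} = \left(-5 + j j\right) - -22 = \left(-5 + j^{2}\right) + 22 = 17 + j^{2}$)
$N{\left(V,n \right)} = -2133$ ($N{\left(V,n \right)} = - (17 + 46^{2}) = - (17 + 2116) = \left(-1\right) 2133 = -2133$)
$\sqrt{a{\left(W \right)} + N{\left(1226,g \right)}} = \sqrt{\left(7 + \frac{730}{3}\right) - 2133} = \sqrt{\frac{751}{3} - 2133} = \sqrt{- \frac{5648}{3}} = \frac{4 i \sqrt{1059}}{3}$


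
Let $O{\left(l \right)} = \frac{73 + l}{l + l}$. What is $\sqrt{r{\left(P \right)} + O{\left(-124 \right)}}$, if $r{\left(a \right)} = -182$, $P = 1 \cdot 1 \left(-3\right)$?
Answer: $\frac{i \sqrt{2795270}}{124} \approx 13.483 i$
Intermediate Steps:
$P = -3$ ($P = 1 \left(-3\right) = -3$)
$O{\left(l \right)} = \frac{73 + l}{2 l}$
$\sqrt{r{\left(P \right)} + O{\left(-124 \right)}} = \sqrt{-182 + \frac{73 - 124}{2 \left(-124\right)}} = \sqrt{-182 + \frac{1}{2} \left(- \frac{1}{124}\right) \left(-51\right)} = \sqrt{-182 + \frac{51}{248}} = \sqrt{- \frac{45085}{248}} = \frac{i \sqrt{2795270}}{124}$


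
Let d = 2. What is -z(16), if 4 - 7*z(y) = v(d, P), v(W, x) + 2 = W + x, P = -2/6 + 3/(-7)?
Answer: -100/147 ≈ -0.68027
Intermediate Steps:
P = -16/21 (P = -2*⅙ + 3*(-⅐) = -⅓ - 3/7 = -16/21 ≈ -0.76190)
v(W, x) = -2 + W + x (v(W, x) = -2 + (W + x) = -2 + W + x)
z(y) = 100/147 (z(y) = 4/7 - (-2 + 2 - 16/21)/7 = 4/7 - ⅐*(-16/21) = 4/7 + 16/147 = 100/147)
-z(16) = -1*100/147 = -100/147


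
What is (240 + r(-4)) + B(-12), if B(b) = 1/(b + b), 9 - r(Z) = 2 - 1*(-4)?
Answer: 5831/24 ≈ 242.96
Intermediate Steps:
r(Z) = 3 (r(Z) = 9 - (2 - 1*(-4)) = 9 - (2 + 4) = 9 - 1*6 = 9 - 6 = 3)
B(b) = 1/(2*b)
(240 + r(-4)) + B(-12) = (240 + 3) + (1/2)/(-12) = 243 + (1/2)*(-1/12) = 243 - 1/24 = 5831/24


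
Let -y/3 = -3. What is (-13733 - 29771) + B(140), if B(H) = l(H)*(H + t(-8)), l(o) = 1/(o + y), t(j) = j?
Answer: -6481964/149 ≈ -43503.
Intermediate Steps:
y = 9 (y = -3*(-3) = 9)
l(o) = 1/(9 + o) (l(o) = 1/(o + 9) = 1/(9 + o))
B(H) = (-8 + H)/(9 + H) (B(H) = (H - 8)/(9 + H) = (-8 + H)/(9 + H))
(-13733 - 29771) + B(140) = (-13733 - 29771) + (-8 + 140)/(9 + 140) = -43504 + 132/149 = -6481964/149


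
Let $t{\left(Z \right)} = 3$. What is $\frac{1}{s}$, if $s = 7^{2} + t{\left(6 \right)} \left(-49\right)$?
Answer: $- \frac{1}{98} \approx -0.010204$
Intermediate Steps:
$s = -98$ ($s = 7^{2} + 3 \left(-49\right) = 49 - 147 = -98$)
$\frac{1}{s} = \frac{1}{-98} = - \frac{1}{98}$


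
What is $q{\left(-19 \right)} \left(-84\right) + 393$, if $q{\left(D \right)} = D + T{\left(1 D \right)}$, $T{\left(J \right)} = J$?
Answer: $3585$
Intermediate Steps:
$q{\left(D \right)} = 2 D$ ($q{\left(D \right)} = D + 1 D = D + D = 2 D$)
$q{\left(-19 \right)} \left(-84\right) + 393 = 2 \left(-19\right) \left(-84\right) + 393 = \left(-38\right) \left(-84\right) + 393 = 3192 + 393 = 3585$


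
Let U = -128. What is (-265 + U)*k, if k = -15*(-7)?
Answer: -41265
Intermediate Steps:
k = 105
(-265 + U)*k = (-265 - 128)*105 = -393*105 = -41265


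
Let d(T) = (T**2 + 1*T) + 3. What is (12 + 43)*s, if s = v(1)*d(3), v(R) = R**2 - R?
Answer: 0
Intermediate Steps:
d(T) = 3 + T + T**2 (d(T) = (T**2 + T) + 3 = (T + T**2) + 3 = 3 + T + T**2)
s = 0 (s = (1*(-1 + 1))*(3 + 3 + 3**2) = (1*0)*(3 + 3 + 9) = 0*15 = 0)
(12 + 43)*s = (12 + 43)*0 = 55*0 = 0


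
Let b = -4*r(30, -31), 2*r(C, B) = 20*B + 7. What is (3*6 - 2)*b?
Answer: 19616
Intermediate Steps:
r(C, B) = 7/2 + 10*B (r(C, B) = (20*B + 7)/2 = (7 + 20*B)/2 = 7/2 + 10*B)
b = 1226 (b = -4*(7/2 + 10*(-31)) = -4*(7/2 - 310) = -4*(-613/2) = 1226)
(3*6 - 2)*b = (3*6 - 2)*1226 = (18 - 2)*1226 = 16*1226 = 19616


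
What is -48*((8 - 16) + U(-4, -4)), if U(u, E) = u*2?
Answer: 768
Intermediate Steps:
U(u, E) = 2*u
-48*((8 - 16) + U(-4, -4)) = -48*((8 - 16) + 2*(-4)) = -48*(-8 - 8) = -48*(-16) = 768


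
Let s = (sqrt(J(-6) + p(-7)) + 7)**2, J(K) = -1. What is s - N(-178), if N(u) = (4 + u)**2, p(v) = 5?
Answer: -30195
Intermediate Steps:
s = 81 (s = (sqrt(-1 + 5) + 7)**2 = (sqrt(4) + 7)**2 = (2 + 7)**2 = 9**2 = 81)
s - N(-178) = 81 - (4 - 178)**2 = 81 - 1*(-174)**2 = 81 - 1*30276 = 81 - 30276 = -30195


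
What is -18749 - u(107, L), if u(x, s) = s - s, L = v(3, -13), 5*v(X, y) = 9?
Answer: -18749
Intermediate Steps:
v(X, y) = 9/5 (v(X, y) = (⅕)*9 = 9/5)
L = 9/5 ≈ 1.8000
u(x, s) = 0
-18749 - u(107, L) = -18749 - 1*0 = -18749 + 0 = -18749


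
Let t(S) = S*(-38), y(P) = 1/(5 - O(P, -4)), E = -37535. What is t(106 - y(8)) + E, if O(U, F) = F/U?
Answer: -457117/11 ≈ -41556.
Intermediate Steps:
y(P) = 1/(5 + 4/P) (y(P) = 1/(5 - (-4)/P) = 1/(5 + 4/P))
t(S) = -38*S
t(106 - y(8)) + E = -38*(106 - 8/(4 + 5*8)) - 37535 = -38*(106 - 8/(4 + 40)) - 37535 = -38*(106 - 8/44) - 37535 = -38*(106 - 1*2/11) - 37535 = -38*(106 - 2/11) - 37535 = -38*1164/11 - 37535 = -44232/11 - 37535 = -457117/11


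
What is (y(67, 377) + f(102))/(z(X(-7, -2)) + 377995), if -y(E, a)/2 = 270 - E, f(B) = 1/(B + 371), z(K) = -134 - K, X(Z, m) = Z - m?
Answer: -192037/178730618 ≈ -0.0010745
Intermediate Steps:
f(B) = 1/(371 + B)
y(E, a) = -540 + 2*E (y(E, a) = -2*(270 - E) = -540 + 2*E)
(y(67, 377) + f(102))/(z(X(-7, -2)) + 377995) = ((-540 + 2*67) + 1/(371 + 102))/((-134 - (-7 - 1*(-2))) + 377995) = ((-540 + 134) + 1/473)/((-134 - (-7 + 2)) + 377995) = (-406 + 1/473)/((-134 - 1*(-5)) + 377995) = -192037/(473*((-134 + 5) + 377995)) = -192037/(473*(-129 + 377995)) = -192037/473/377866 = -192037/473*1/377866 = -192037/178730618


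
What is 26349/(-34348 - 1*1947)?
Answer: -26349/36295 ≈ -0.72597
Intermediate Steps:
26349/(-34348 - 1*1947) = 26349/(-34348 - 1947) = 26349/(-36295) = 26349*(-1/36295) = -26349/36295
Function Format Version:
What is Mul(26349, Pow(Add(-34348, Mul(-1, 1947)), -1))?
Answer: Rational(-26349, 36295) ≈ -0.72597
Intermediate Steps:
Mul(26349, Pow(Add(-34348, Mul(-1, 1947)), -1)) = Mul(26349, Pow(Add(-34348, -1947), -1)) = Mul(26349, Pow(-36295, -1)) = Mul(26349, Rational(-1, 36295)) = Rational(-26349, 36295)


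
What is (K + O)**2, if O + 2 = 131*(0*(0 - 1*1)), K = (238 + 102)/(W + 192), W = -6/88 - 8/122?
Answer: 13777594884/265193070961 ≈ 0.051953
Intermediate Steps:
W = -359/2684 (W = -6*1/88 - 8*1/122 = -3/44 - 4/61 = -359/2684 ≈ -0.13376)
K = 912560/514969 (K = (238 + 102)/(-359/2684 + 192) = 340/(514969/2684) = 340*(2684/514969) = 912560/514969 ≈ 1.7721)
O = -2 (O = -2 + 131*(0*(0 - 1*1)) = -2 + 131*(0*(0 - 1)) = -2 + 131*(0*(-1)) = -2 + 131*0 = -2 + 0 = -2)
(K + O)**2 = (912560/514969 - 2)**2 = (-117378/514969)**2 = 13777594884/265193070961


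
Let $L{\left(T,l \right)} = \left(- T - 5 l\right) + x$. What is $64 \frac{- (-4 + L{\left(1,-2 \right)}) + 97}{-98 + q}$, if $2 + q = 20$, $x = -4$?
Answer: $- \frac{384}{5} \approx -76.8$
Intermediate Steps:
$q = 18$ ($q = -2 + 20 = 18$)
$L{\left(T,l \right)} = -4 - T - 5 l$ ($L{\left(T,l \right)} = \left(- T - 5 l\right) - 4 = -4 - T - 5 l$)
$64 \frac{- (-4 + L{\left(1,-2 \right)}) + 97}{-98 + q} = 64 \frac{- (-4 - -5) + 97}{-98 + 18} = 64 \frac{- (-4 - -5) + 97}{-80} = 64 \left(- (-4 + 5) + 97\right) \left(- \frac{1}{80}\right) = 64 \left(\left(-1\right) 1 + 97\right) \left(- \frac{1}{80}\right) = 64 \left(-1 + 97\right) \left(- \frac{1}{80}\right) = 64 \cdot 96 \left(- \frac{1}{80}\right) = 64 \left(- \frac{6}{5}\right) = - \frac{384}{5}$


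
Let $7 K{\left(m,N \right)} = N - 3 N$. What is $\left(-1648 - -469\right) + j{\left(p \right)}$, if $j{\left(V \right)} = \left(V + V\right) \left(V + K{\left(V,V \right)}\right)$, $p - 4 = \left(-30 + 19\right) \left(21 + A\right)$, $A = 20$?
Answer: $\frac{1989837}{7} \approx 2.8426 \cdot 10^{5}$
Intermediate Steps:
$K{\left(m,N \right)} = - \frac{2 N}{7}$ ($K{\left(m,N \right)} = \frac{N - 3 N}{7} = \frac{\left(-2\right) N}{7} = - \frac{2 N}{7}$)
$p = -447$ ($p = 4 + \left(-30 + 19\right) \left(21 + 20\right) = 4 - 451 = -447$)
$j{\left(V \right)} = \frac{10 V^{2}}{7}$ ($j{\left(V \right)} = \left(V + V\right) \left(V - \frac{2 V}{7}\right) = 2 V \frac{5 V}{7} = \frac{10 V^{2}}{7}$)
$\left(-1648 - -469\right) + j{\left(p \right)} = \left(-1648 - -469\right) + \frac{10 \left(-447\right)^{2}}{7} = \left(-1648 + 469\right) + \frac{10}{7} \cdot 199809 = -1179 + \frac{1998090}{7} = \frac{1989837}{7}$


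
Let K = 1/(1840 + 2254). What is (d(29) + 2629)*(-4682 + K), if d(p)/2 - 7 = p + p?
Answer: -594211317/46 ≈ -1.2918e+7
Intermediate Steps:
d(p) = 14 + 4*p (d(p) = 14 + 2*(p + p) = 14 + 2*(2*p) = 14 + 4*p)
K = 1/4094 ≈ 0.00024426
(d(29) + 2629)*(-4682 + K) = ((14 + 4*29) + 2629)*(-4682 + 1/4094) = ((14 + 116) + 2629)*(-19168107/4094) = (130 + 2629)*(-19168107/4094) = 2759*(-19168107/4094) = -594211317/46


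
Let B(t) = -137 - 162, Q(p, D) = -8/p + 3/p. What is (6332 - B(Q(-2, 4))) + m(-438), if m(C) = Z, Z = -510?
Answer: 6121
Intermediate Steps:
Q(p, D) = -5/p
m(C) = -510
B(t) = -299
(6332 - B(Q(-2, 4))) + m(-438) = (6332 - 1*(-299)) - 510 = (6332 + 299) - 510 = 6631 - 510 = 6121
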